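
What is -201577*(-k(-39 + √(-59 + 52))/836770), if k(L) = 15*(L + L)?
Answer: -23584509/83677 + 604731*I*√7/83677 ≈ -281.85 + 19.121*I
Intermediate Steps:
k(L) = 30*L (k(L) = 15*(2*L) = 30*L)
-201577*(-k(-39 + √(-59 + 52))/836770) = -(23584509/83677 - 604731*√(-59 + 52)/83677) = -(23584509/83677 - 604731*I*√7/83677) = -201577*(117/83677 - 3*I*√7/83677) = -23584509/83677 + 604731*I*√7/83677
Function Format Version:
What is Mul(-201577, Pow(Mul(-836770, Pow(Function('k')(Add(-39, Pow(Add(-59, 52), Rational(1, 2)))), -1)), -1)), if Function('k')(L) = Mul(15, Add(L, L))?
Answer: Add(Rational(-23584509, 83677), Mul(Rational(604731, 83677), I, Pow(7, Rational(1, 2)))) ≈ Add(-281.85, Mul(19.121, I))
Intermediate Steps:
Function('k')(L) = Mul(30, L) (Function('k')(L) = Mul(15, Mul(2, L)) = Mul(30, L))
Mul(-201577, Pow(Mul(-836770, Pow(Function('k')(Add(-39, Pow(Add(-59, 52), Rational(1, 2)))), -1)), -1)) = Mul(-201577, Pow(Mul(-836770, Pow(Mul(30, Add(-39, Pow(Add(-59, 52), Rational(1, 2)))), -1)), -1)) = Mul(-201577, Pow(Mul(-836770, Pow(Mul(30, Add(-39, Pow(-7, Rational(1, 2)))), -1)), -1)) = Mul(-201577, Pow(Mul(-836770, Pow(Mul(30, Add(-39, Mul(I, Pow(7, Rational(1, 2))))), -1)), -1)) = Mul(-201577, Pow(Mul(-836770, Pow(Add(-1170, Mul(30, I, Pow(7, Rational(1, 2)))), -1)), -1)) = Mul(-201577, Add(Rational(117, 83677), Mul(Rational(-3, 83677), I, Pow(7, Rational(1, 2))))) = Add(Rational(-23584509, 83677), Mul(Rational(604731, 83677), I, Pow(7, Rational(1, 2))))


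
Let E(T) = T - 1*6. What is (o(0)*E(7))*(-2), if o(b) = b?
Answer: 0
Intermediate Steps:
E(T) = -6 + T (E(T) = T - 6 = -6 + T)
(o(0)*E(7))*(-2) = (0*(-6 + 7))*(-2) = (0*1)*(-2) = 0*(-2) = 0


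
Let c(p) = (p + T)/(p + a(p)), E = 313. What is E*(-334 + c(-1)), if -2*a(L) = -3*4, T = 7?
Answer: -520832/5 ≈ -1.0417e+5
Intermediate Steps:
a(L) = 6 (a(L) = -(-3)*4/2 = -1/2*(-12) = 6)
c(p) = (7 + p)/(6 + p) (c(p) = (p + 7)/(p + 6) = (7 + p)/(6 + p))
E*(-334 + c(-1)) = 313*(-334 + (7 - 1)/(6 - 1)) = 313*(-334 + 6/5) = 313*(-1664/5) = -520832/5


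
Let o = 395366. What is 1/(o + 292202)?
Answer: 1/687568 ≈ 1.4544e-6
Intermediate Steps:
1/(o + 292202) = 1/(395366 + 292202) = 1/687568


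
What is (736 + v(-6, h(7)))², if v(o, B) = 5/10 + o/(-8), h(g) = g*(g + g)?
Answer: 8696601/16 ≈ 5.4354e+5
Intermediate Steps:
h(g) = 2*g² (h(g) = g*(2*g) = 2*g²)
v(o, B) = ½ - o/8 (v(o, B) = 5*(⅒) + o*(-⅛) = ½ - o/8)
(736 + v(-6, h(7)))² = (736 + (½ - ⅛*(-6)))² = (736 + (½ + ¾))² = (736 + 5/4)² = (2949/4)² = 8696601/16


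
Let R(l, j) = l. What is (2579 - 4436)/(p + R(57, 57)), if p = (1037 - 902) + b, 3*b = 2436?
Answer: -1857/1004 ≈ -1.8496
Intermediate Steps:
b = 812 (b = (⅓)*2436 = 812)
p = 947 (p = (1037 - 902) + 812 = 135 + 812 = 947)
(2579 - 4436)/(p + R(57, 57)) = (2579 - 4436)/(947 + 57) = -1857/1004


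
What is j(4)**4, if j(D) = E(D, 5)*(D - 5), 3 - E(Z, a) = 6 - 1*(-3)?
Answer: 1296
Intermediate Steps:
E(Z, a) = -6 (E(Z, a) = 3 - (6 - 1*(-3)) = 3 - (6 + 3) = 3 - 1*9 = 3 - 9 = -6)
j(D) = 30 - 6*D (j(D) = -6*(D - 5) = -6*(-5 + D) = 30 - 6*D)
j(4)**4 = (30 - 6*4)**4 = (30 - 24)**4 = 6**4 = 1296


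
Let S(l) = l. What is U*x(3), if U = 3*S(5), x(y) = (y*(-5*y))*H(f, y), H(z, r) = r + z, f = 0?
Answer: -2025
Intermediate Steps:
x(y) = -5*y³ (x(y) = (y*(-5*y))*(y + 0) = (-5*y²)*y = -5*y³)
U = 15 (U = 3*5 = 15)
U*x(3) = 15*(-5*3³) = 15*(-5*27) = 15*(-135) = -2025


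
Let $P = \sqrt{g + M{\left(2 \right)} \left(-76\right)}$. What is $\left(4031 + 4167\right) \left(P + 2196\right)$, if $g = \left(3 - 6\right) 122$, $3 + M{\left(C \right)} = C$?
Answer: $18002808 + 8198 i \sqrt{290} \approx 1.8003 \cdot 10^{7} + 1.3961 \cdot 10^{5} i$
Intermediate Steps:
$M{\left(C \right)} = -3 + C$
$g = -366$ ($g = \left(3 - 6\right) 122 = \left(-3\right) 122 = -366$)
$P = i \sqrt{290}$ ($P = \sqrt{-366 + \left(-3 + 2\right) \left(-76\right)} = \sqrt{-366 - -76} = \sqrt{-366 + 76} = \sqrt{-290} = i \sqrt{290} \approx 17.029 i$)
$\left(4031 + 4167\right) \left(P + 2196\right) = \left(4031 + 4167\right) \left(i \sqrt{290} + 2196\right) = 8198 \left(2196 + i \sqrt{290}\right) = 18002808 + 8198 i \sqrt{290}$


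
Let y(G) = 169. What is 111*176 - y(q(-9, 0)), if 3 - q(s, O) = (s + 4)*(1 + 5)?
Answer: 19367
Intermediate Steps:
q(s, O) = -21 - 6*s (q(s, O) = 3 - (s + 4)*(1 + 5) = 3 - (4 + s)*6 = 3 - (24 + 6*s) = 3 + (-24 - 6*s) = -21 - 6*s)
111*176 - y(q(-9, 0)) = 111*176 - 1*169 = 19536 - 169 = 19367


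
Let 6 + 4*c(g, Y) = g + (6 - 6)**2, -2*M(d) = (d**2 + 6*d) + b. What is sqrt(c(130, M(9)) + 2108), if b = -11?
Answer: sqrt(2139) ≈ 46.249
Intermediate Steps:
M(d) = 11/2 - 3*d - d**2/2 (M(d) = -((d**2 + 6*d) - 11)/2 = -(-11 + d**2 + 6*d)/2 = 11/2 - 3*d - d**2/2)
c(g, Y) = -3/2 + g/4 (c(g, Y) = -3/2 + (g + (6 - 6)**2)/4 = -3/2 + (g + 0**2)/4 = -3/2 + (g + 0)/4 = -3/2 + g/4)
sqrt(c(130, M(9)) + 2108) = sqrt((-3/2 + (1/4)*130) + 2108) = sqrt((-3/2 + 65/2) + 2108) = sqrt(31 + 2108) = sqrt(2139)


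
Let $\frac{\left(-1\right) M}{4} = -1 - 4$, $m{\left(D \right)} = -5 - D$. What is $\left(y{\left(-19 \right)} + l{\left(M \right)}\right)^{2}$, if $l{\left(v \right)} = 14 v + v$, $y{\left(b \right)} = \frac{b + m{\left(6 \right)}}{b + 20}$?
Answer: $72900$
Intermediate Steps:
$M = 20$ ($M = - 4 \left(-1 - 4\right) = \left(-4\right) \left(-5\right) = 20$)
$y{\left(b \right)} = \frac{-11 + b}{20 + b}$ ($y{\left(b \right)} = \frac{b - 11}{b + 20} = \frac{b - 11}{20 + b} = \frac{-11 + b}{20 + b}$)
$l{\left(v \right)} = 15 v$
$\left(y{\left(-19 \right)} + l{\left(M \right)}\right)^{2} = \left(\frac{-11 - 19}{20 - 19} + 15 \cdot 20\right)^{2} = \left(1^{-1} \left(-30\right) + 300\right)^{2} = \left(1 \left(-30\right) + 300\right)^{2} = \left(-30 + 300\right)^{2} = 270^{2} = 72900$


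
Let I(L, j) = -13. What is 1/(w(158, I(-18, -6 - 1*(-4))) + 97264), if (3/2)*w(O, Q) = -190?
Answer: 3/291412 ≈ 1.0295e-5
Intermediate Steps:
w(O, Q) = -380/3 (w(O, Q) = (⅔)*(-190) = -380/3)
1/(w(158, I(-18, -6 - 1*(-4))) + 97264) = 1/(-380/3 + 97264) = 1/(291412/3) = 3/291412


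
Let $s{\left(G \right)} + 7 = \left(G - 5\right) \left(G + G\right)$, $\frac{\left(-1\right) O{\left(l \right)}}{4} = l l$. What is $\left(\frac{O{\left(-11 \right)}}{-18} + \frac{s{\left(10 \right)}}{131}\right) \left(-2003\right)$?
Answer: $- \frac{65175617}{1179} \approx -55280.0$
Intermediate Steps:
$O{\left(l \right)} = - 4 l^{2}$ ($O{\left(l \right)} = - 4 l l = - 4 l^{2}$)
$s{\left(G \right)} = -7 + 2 G \left(-5 + G\right)$ ($s{\left(G \right)} = -7 + \left(G - 5\right) \left(G + G\right) = -7 + \left(-5 + G\right) 2 G = -7 + 2 G \left(-5 + G\right)$)
$\left(\frac{O{\left(-11 \right)}}{-18} + \frac{s{\left(10 \right)}}{131}\right) \left(-2003\right) = \left(\frac{\left(-4\right) \left(-11\right)^{2}}{-18} + \frac{-7 - 100 + 2 \cdot 10^{2}}{131}\right) \left(-2003\right) = \left(\left(-4\right) 121 \left(- \frac{1}{18}\right) + \left(-7 - 100 + 2 \cdot 100\right) \frac{1}{131}\right) \left(-2003\right) = \left(\left(-484\right) \left(- \frac{1}{18}\right) + \left(-7 - 100 + 200\right) \frac{1}{131}\right) \left(-2003\right) = \left(\frac{242}{9} + 93 \cdot \frac{1}{131}\right) \left(-2003\right) = \left(\frac{242}{9} + \frac{93}{131}\right) \left(-2003\right) = \frac{32539}{1179} \left(-2003\right) = - \frac{65175617}{1179}$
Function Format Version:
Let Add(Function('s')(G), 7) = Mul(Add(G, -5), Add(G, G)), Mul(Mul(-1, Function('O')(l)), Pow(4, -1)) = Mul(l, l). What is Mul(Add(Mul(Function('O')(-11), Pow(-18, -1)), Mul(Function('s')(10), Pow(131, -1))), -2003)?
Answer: Rational(-65175617, 1179) ≈ -55280.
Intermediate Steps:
Function('O')(l) = Mul(-4, Pow(l, 2)) (Function('O')(l) = Mul(-4, Mul(l, l)) = Mul(-4, Pow(l, 2)))
Function('s')(G) = Add(-7, Mul(2, G, Add(-5, G))) (Function('s')(G) = Add(-7, Mul(Add(G, -5), Add(G, G))) = Add(-7, Mul(Add(-5, G), Mul(2, G))) = Add(-7, Mul(2, G, Add(-5, G))))
Mul(Add(Mul(Function('O')(-11), Pow(-18, -1)), Mul(Function('s')(10), Pow(131, -1))), -2003) = Mul(Add(Mul(Mul(-4, Pow(-11, 2)), Pow(-18, -1)), Mul(Add(-7, Mul(-10, 10), Mul(2, Pow(10, 2))), Pow(131, -1))), -2003) = Mul(Add(Mul(Mul(-4, 121), Rational(-1, 18)), Mul(Add(-7, -100, Mul(2, 100)), Rational(1, 131))), -2003) = Mul(Add(Mul(-484, Rational(-1, 18)), Mul(Add(-7, -100, 200), Rational(1, 131))), -2003) = Mul(Add(Rational(242, 9), Mul(93, Rational(1, 131))), -2003) = Mul(Add(Rational(242, 9), Rational(93, 131)), -2003) = Mul(Rational(32539, 1179), -2003) = Rational(-65175617, 1179)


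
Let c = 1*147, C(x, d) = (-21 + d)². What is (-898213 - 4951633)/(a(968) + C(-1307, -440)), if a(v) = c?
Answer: -2924923/106334 ≈ -27.507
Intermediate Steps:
c = 147
a(v) = 147
(-898213 - 4951633)/(a(968) + C(-1307, -440)) = (-898213 - 4951633)/(147 + (-21 - 440)²) = -5849846/(147 + (-461)²) = -5849846/(147 + 212521) = -5849846/212668 = -5849846*1/212668 = -2924923/106334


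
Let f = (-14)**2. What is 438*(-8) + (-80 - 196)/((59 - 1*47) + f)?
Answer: -182277/52 ≈ -3505.3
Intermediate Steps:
f = 196
438*(-8) + (-80 - 196)/((59 - 1*47) + f) = 438*(-8) + (-80 - 196)/((59 - 1*47) + 196) = -3504 - 276/((59 - 47) + 196) = -3504 - 276/(12 + 196) = -3504 - 276/208 = -3504 - 276*1/208 = -3504 - 69/52 = -182277/52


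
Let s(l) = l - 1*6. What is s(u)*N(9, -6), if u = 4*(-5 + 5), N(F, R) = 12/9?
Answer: -8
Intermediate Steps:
N(F, R) = 4/3 (N(F, R) = 12*(1/9) = 4/3)
u = 0 (u = 4*0 = 0)
s(l) = -6 + l (s(l) = l - 6 = -6 + l)
s(u)*N(9, -6) = (-6 + 0)*(4/3) = -6*4/3 = -8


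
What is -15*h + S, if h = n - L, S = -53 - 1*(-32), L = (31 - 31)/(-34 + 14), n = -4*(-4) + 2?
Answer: -291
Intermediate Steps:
n = 18 (n = 16 + 2 = 18)
L = 0 (L = 0/(-20) = 0*(-1/20) = 0)
S = -21 (S = -53 + 32 = -21)
h = 18 (h = 18 - 1*0 = 18 + 0 = 18)
-15*h + S = -15*18 - 21 = -270 - 21 = -291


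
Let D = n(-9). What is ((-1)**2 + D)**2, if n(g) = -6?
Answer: 25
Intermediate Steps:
D = -6
((-1)**2 + D)**2 = ((-1)**2 - 6)**2 = (1 - 6)**2 = (-5)**2 = 25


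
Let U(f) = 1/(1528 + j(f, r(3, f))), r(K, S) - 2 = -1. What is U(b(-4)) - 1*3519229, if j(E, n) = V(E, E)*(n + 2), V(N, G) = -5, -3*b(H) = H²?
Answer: -5324593476/1513 ≈ -3.5192e+6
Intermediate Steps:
b(H) = -H²/3
r(K, S) = 1 (r(K, S) = 2 - 1 = 1)
j(E, n) = -10 - 5*n (j(E, n) = -5*(n + 2) = -5*(2 + n) = -10 - 5*n)
U(f) = 1/1513 (U(f) = 1/(1528 + (-10 - 5*1)) = 1/(1528 + (-10 - 5)) = 1/(1528 - 15) = 1/1513)
U(b(-4)) - 1*3519229 = 1/1513 - 1*3519229 = 1/1513 - 3519229 = -5324593476/1513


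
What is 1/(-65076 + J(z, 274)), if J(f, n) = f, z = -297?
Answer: -1/65373 ≈ -1.5297e-5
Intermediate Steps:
1/(-65076 + J(z, 274)) = 1/(-65076 - 297) = 1/(-65373) = -1/65373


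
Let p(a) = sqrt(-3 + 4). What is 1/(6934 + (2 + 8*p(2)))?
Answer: 1/6944 ≈ 0.00014401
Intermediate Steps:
p(a) = 1 (p(a) = sqrt(1) = 1)
1/(6934 + (2 + 8*p(2))) = 1/(6934 + (2 + 8*1)) = 1/(6934 + (2 + 8)) = 1/(6934 + 10) = 1/6944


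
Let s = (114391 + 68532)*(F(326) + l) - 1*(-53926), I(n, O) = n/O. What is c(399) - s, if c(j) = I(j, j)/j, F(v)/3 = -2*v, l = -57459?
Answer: 4336458131482/399 ≈ 1.0868e+10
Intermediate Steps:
F(v) = -6*v (F(v) = 3*(-2*v) = -6*v)
c(j) = 1/j (c(j) = (j/j)/j = 1/j)
s = -10868316119 (s = (114391 + 68532)*(-6*326 - 57459) - 1*(-53926) = 182923*(-1956 - 57459) + 53926 = 182923*(-59415) + 53926 = -10868370045 + 53926 = -10868316119)
c(399) - s = 1/399 - 1*(-10868316119) = 1/399 + 10868316119 = 4336458131482/399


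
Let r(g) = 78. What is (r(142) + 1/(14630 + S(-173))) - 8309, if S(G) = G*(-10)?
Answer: -134659159/16360 ≈ -8231.0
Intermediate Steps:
S(G) = -10*G
(r(142) + 1/(14630 + S(-173))) - 8309 = (78 + 1/(14630 - 10*(-173))) - 8309 = (78 + 1/(14630 + 1730)) - 8309 = (78 + 1/16360) - 8309 = 1276081/16360 - 8309 = -134659159/16360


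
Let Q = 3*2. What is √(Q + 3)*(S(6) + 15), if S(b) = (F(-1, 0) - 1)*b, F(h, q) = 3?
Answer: 81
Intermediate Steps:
Q = 6
S(b) = 2*b (S(b) = (3 - 1)*b = 2*b)
√(Q + 3)*(S(6) + 15) = √(6 + 3)*(2*6 + 15) = √9*(12 + 15) = 3*27 = 81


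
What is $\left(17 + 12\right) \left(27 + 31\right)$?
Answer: $1682$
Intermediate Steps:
$\left(17 + 12\right) \left(27 + 31\right) = 29 \cdot 58 = 1682$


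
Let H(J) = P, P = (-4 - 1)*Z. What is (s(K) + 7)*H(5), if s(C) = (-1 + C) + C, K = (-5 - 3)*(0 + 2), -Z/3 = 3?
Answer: -1170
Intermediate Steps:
Z = -9 (Z = -3*3 = -9)
P = 45 (P = (-4 - 1)*(-9) = -5*(-9) = 45)
K = -16 (K = -8*2 = -16)
s(C) = -1 + 2*C
H(J) = 45
(s(K) + 7)*H(5) = ((-1 + 2*(-16)) + 7)*45 = ((-1 - 32) + 7)*45 = (-33 + 7)*45 = -26*45 = -1170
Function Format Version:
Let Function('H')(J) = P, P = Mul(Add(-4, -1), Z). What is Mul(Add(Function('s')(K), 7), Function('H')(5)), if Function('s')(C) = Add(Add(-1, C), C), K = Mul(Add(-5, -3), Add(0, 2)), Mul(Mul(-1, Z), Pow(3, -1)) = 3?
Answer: -1170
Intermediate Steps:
Z = -9 (Z = Mul(-3, 3) = -9)
P = 45 (P = Mul(Add(-4, -1), -9) = Mul(-5, -9) = 45)
K = -16 (K = Mul(-8, 2) = -16)
Function('s')(C) = Add(-1, Mul(2, C))
Function('H')(J) = 45
Mul(Add(Function('s')(K), 7), Function('H')(5)) = Mul(Add(Add(-1, Mul(2, -16)), 7), 45) = Mul(Add(Add(-1, -32), 7), 45) = Mul(Add(-33, 7), 45) = Mul(-26, 45) = -1170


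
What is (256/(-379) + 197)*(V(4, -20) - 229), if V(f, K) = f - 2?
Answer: -16890389/379 ≈ -44566.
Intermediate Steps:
V(f, K) = -2 + f
(256/(-379) + 197)*(V(4, -20) - 229) = (256/(-379) + 197)*((-2 + 4) - 229) = (256*(-1/379) + 197)*(2 - 229) = (-256/379 + 197)*(-227) = (74407/379)*(-227) = -16890389/379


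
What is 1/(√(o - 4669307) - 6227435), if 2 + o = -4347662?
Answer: -6227435/38780955696196 - I*√9016971/38780955696196 ≈ -1.6058e-7 - 7.7431e-11*I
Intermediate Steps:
o = -4347664 (o = -2 - 4347662 = -4347664)
1/(√(o - 4669307) - 6227435) = 1/(√(-4347664 - 4669307) - 6227435) = 1/(√(-9016971) - 6227435) = 1/(I*√9016971 - 6227435) = 1/(-6227435 + I*√9016971)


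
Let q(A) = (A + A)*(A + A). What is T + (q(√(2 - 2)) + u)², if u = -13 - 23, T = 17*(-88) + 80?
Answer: -120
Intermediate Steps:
T = -1416 (T = -1496 + 80 = -1416)
q(A) = 4*A² (q(A) = (2*A)*(2*A) = 4*A²)
u = -36
T + (q(√(2 - 2)) + u)² = -1416 + (4*(√(2 - 2))² - 36)² = -1416 + (4*(√0)² - 36)² = -1416 + (4*0² - 36)² = -1416 + (4*0 - 36)² = -1416 + (0 - 36)² = -1416 + (-36)² = -1416 + 1296 = -120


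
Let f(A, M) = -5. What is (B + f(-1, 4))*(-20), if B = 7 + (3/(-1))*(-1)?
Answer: -100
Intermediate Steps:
B = 10 (B = 7 + (3*(-1))*(-1) = 7 - 3*(-1) = 7 + 3 = 10)
(B + f(-1, 4))*(-20) = (10 - 5)*(-20) = 5*(-20) = -100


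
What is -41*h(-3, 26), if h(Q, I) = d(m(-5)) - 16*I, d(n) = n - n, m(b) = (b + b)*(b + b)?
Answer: 17056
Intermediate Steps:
m(b) = 4*b² (m(b) = (2*b)*(2*b) = 4*b²)
d(n) = 0
h(Q, I) = -16*I (h(Q, I) = 0 - 16*I = -16*I)
-41*h(-3, 26) = -(-656)*26 = -41*(-416) = 17056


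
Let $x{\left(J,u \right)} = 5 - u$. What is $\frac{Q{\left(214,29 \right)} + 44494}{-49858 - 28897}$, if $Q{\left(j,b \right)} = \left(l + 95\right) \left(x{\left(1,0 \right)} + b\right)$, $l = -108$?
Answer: $- \frac{44052}{78755} \approx -0.55935$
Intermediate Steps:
$Q{\left(j,b \right)} = -65 - 13 b$ ($Q{\left(j,b \right)} = \left(-108 + 95\right) \left(\left(5 - 0\right) + b\right) = - 13 \left(\left(5 + 0\right) + b\right) = - 13 \left(5 + b\right) = -65 - 13 b$)
$\frac{Q{\left(214,29 \right)} + 44494}{-49858 - 28897} = \frac{\left(-65 - 377\right) + 44494}{-49858 - 28897} = \frac{\left(-65 - 377\right) + 44494}{-78755} = \left(-442 + 44494\right) \left(- \frac{1}{78755}\right) = 44052 \left(- \frac{1}{78755}\right) = - \frac{44052}{78755}$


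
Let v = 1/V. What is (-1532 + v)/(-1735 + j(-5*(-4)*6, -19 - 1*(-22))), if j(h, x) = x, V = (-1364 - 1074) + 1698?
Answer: 1133681/1281680 ≈ 0.88453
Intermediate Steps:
V = -740 (V = -2438 + 1698 = -740)
v = -1/740 (v = 1/(-740) = -1/740 ≈ -0.0013514)
(-1532 + v)/(-1735 + j(-5*(-4)*6, -19 - 1*(-22))) = (-1532 - 1/740)/(-1735 + (-19 - 1*(-22))) = -1133681/(740*(-1735 + (-19 + 22))) = -1133681/(740*(-1735 + 3)) = -1133681/740/(-1732) = -1133681/740*(-1/1732) = 1133681/1281680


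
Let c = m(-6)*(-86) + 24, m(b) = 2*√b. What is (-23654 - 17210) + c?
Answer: -40840 - 172*I*√6 ≈ -40840.0 - 421.31*I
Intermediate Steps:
c = 24 - 172*I*√6 (c = (2*√(-6))*(-86) + 24 = (2*(I*√6))*(-86) + 24 = (2*I*√6)*(-86) + 24 = -172*I*√6 + 24 = 24 - 172*I*√6 ≈ 24.0 - 421.31*I)
(-23654 - 17210) + c = (-23654 - 17210) + (24 - 172*I*√6) = -40864 + (24 - 172*I*√6) = -40840 - 172*I*√6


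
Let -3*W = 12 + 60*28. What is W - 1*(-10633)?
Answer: 10069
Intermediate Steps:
W = -564 (W = -(12 + 60*28)/3 = -(12 + 1680)/3 = -⅓*1692 = -564)
W - 1*(-10633) = -564 - 1*(-10633) = -564 + 10633 = 10069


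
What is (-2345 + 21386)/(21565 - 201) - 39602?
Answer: -846038087/21364 ≈ -39601.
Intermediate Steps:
(-2345 + 21386)/(21565 - 201) - 39602 = 19041/21364 - 39602 = -846038087/21364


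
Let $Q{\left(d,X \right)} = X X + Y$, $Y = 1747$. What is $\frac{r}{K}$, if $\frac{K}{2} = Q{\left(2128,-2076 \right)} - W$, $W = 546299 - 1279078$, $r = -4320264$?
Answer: $- \frac{360022}{840717} \approx -0.42823$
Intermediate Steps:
$Q{\left(d,X \right)} = 1747 + X^{2}$ ($Q{\left(d,X \right)} = X X + 1747 = X^{2} + 1747 = 1747 + X^{2}$)
$W = -732779$ ($W = 546299 - 1279078 = -732779$)
$K = 10088604$ ($K = 2 \left(\left(1747 + \left(-2076\right)^{2}\right) - -732779\right) = 2 \left(\left(1747 + 4309776\right) + 732779\right) = 2 \left(4311523 + 732779\right) = 2 \cdot 5044302 = 10088604$)
$\frac{r}{K} = - \frac{4320264}{10088604} = \left(-4320264\right) \frac{1}{10088604} = - \frac{360022}{840717}$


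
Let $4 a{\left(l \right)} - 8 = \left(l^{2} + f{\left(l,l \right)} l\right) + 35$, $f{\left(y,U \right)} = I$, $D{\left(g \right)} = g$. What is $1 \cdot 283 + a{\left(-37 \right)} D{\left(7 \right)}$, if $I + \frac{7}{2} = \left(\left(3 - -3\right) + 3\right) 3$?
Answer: $\frac{9859}{8} \approx 1232.4$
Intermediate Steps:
$I = \frac{47}{2}$ ($I = - \frac{7}{2} + \left(\left(3 - -3\right) + 3\right) 3 = - \frac{7}{2} + \left(\left(3 + 3\right) + 3\right) 3 = - \frac{7}{2} + \left(6 + 3\right) 3 = - \frac{7}{2} + 9 \cdot 3 = - \frac{7}{2} + 27 = \frac{47}{2} \approx 23.5$)
$f{\left(y,U \right)} = \frac{47}{2}$
$a{\left(l \right)} = \frac{43}{4} + \frac{l^{2}}{4} + \frac{47 l}{8}$ ($a{\left(l \right)} = 2 + \frac{\left(l^{2} + \frac{47 l}{2}\right) + 35}{4} = 2 + \frac{35 + l^{2} + \frac{47 l}{2}}{4} = 2 + \left(\frac{35}{4} + \frac{l^{2}}{4} + \frac{47 l}{8}\right) = \frac{43}{4} + \frac{l^{2}}{4} + \frac{47 l}{8}$)
$1 \cdot 283 + a{\left(-37 \right)} D{\left(7 \right)} = 1 \cdot 283 + \left(\frac{43}{4} + \frac{\left(-37\right)^{2}}{4} + \frac{47}{8} \left(-37\right)\right) 7 = 283 + \left(\frac{43}{4} + \frac{1}{4} \cdot 1369 - \frac{1739}{8}\right) 7 = 283 + \left(\frac{43}{4} + \frac{1369}{4} - \frac{1739}{8}\right) 7 = 283 + \frac{1085}{8} \cdot 7 = 283 + \frac{7595}{8} = \frac{9859}{8}$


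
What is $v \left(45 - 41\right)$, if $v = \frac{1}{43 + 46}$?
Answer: $\frac{4}{89} \approx 0.044944$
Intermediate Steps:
$v = \frac{1}{89} \approx 0.011236$
$v \left(45 - 41\right) = \frac{45 - 41}{89} = \frac{1}{89} \cdot 4 = \frac{4}{89}$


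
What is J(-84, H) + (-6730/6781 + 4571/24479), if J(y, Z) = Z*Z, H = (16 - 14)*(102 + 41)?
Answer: 1939622283155/23713157 ≈ 81795.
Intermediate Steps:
H = 286 (H = 2*143 = 286)
J(y, Z) = Z**2
J(-84, H) + (-6730/6781 + 4571/24479) = 286**2 + (-6730/6781 + 4571/24479) = 81796 + (-6730*1/6781 + 4571*(1/24479)) = 81796 + (-6730/6781 + 653/3497) = 81796 - 19106817/23713157 = 1939622283155/23713157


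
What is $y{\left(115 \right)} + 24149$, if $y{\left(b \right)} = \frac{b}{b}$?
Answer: $24150$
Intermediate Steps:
$y{\left(b \right)} = 1$
$y{\left(115 \right)} + 24149 = 1 + 24149 = 24150$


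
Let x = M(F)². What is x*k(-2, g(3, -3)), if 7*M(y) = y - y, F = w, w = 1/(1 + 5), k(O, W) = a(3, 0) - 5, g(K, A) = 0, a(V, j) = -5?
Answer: 0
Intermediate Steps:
k(O, W) = -10 (k(O, W) = -5 - 5 = -10)
w = ⅙ (w = 1/6 = ⅙ ≈ 0.16667)
F = ⅙ ≈ 0.16667
M(y) = 0 (M(y) = (y - y)/7 = (⅐)*0 = 0)
x = 0 (x = 0² = 0)
x*k(-2, g(3, -3)) = 0*(-10) = 0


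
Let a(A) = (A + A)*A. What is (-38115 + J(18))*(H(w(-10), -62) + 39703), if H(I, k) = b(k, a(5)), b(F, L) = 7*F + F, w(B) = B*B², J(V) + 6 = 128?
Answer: -1489591551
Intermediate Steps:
J(V) = 122 (J(V) = -6 + 128 = 122)
a(A) = 2*A² (a(A) = (2*A)*A = 2*A²)
w(B) = B³
b(F, L) = 8*F
H(I, k) = 8*k
(-38115 + J(18))*(H(w(-10), -62) + 39703) = (-38115 + 122)*(8*(-62) + 39703) = -37993*(-496 + 39703) = -37993*39207 = -1489591551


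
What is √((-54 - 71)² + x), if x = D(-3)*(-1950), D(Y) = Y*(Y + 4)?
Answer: 5*√859 ≈ 146.54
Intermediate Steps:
D(Y) = Y*(4 + Y)
x = 5850 (x = -3*(4 - 3)*(-1950) = -3*1*(-1950) = -3*(-1950) = 5850)
√((-54 - 71)² + x) = √((-54 - 71)² + 5850) = √((-125)² + 5850) = √(15625 + 5850) = √21475 = 5*√859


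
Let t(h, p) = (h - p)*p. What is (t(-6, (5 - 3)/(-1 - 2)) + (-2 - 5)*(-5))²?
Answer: 120409/81 ≈ 1486.5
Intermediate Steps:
t(h, p) = p*(h - p)
(t(-6, (5 - 3)/(-1 - 2)) + (-2 - 5)*(-5))² = (((5 - 3)/(-1 - 2))*(-6 - (5 - 3)/(-1 - 2)) + (-2 - 5)*(-5))² = ((2/(-3))*(-6 - 2/(-3)) - 7*(-5))² = ((2*(-⅓))*(-6 - 2*(-1)/3) + 35)² = (-2*(-6 - 1*(-⅔))/3 + 35)² = (-2*(-6 + ⅔)/3 + 35)² = (-⅔*(-16/3) + 35)² = (32/9 + 35)² = (347/9)² = 120409/81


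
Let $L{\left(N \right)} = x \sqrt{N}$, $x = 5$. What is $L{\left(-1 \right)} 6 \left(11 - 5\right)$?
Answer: $180 i \approx 180.0 i$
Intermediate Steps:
$L{\left(N \right)} = 5 \sqrt{N}$
$L{\left(-1 \right)} 6 \left(11 - 5\right) = 5 \sqrt{-1} \cdot 6 \left(11 - 5\right) = 5 i 6 \cdot 6 = 30 i 6 = 180 i$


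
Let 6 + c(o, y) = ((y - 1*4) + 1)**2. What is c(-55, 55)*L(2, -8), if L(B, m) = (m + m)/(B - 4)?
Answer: 21584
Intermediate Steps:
L(B, m) = 2*m/(-4 + B) (L(B, m) = (2*m)/(-4 + B) = 2*m/(-4 + B))
c(o, y) = -6 + (-3 + y)**2 (c(o, y) = -6 + ((y - 1*4) + 1)**2 = -6 + ((y - 4) + 1)**2 = -6 + ((-4 + y) + 1)**2 = -6 + (-3 + y)**2)
c(-55, 55)*L(2, -8) = (-6 + (-3 + 55)**2)*(2*(-8)/(-4 + 2)) = (-6 + 52**2)*(2*(-8)/(-2)) = (-6 + 2704)*(2*(-8)*(-1/2)) = 2698*8 = 21584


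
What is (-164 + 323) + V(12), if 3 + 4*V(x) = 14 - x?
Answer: 635/4 ≈ 158.75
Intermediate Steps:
V(x) = 11/4 - x/4 (V(x) = -¾ + (14 - x)/4 = -¾ + (7/2 - x/4) = 11/4 - x/4)
(-164 + 323) + V(12) = (-164 + 323) + (11/4 - ¼*12) = 159 + (11/4 - 3) = 159 - ¼ = 635/4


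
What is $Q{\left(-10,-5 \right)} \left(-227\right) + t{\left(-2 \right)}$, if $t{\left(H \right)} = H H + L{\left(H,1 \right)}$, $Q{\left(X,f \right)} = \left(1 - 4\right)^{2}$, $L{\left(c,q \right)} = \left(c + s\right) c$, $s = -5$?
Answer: $-2025$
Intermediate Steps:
$L{\left(c,q \right)} = c \left(-5 + c\right)$ ($L{\left(c,q \right)} = \left(c - 5\right) c = \left(-5 + c\right) c = c \left(-5 + c\right)$)
$Q{\left(X,f \right)} = 9$ ($Q{\left(X,f \right)} = \left(-3\right)^{2} = 9$)
$t{\left(H \right)} = H^{2} + H \left(-5 + H\right)$ ($t{\left(H \right)} = H H + H \left(-5 + H\right) = H^{2} + H \left(-5 + H\right)$)
$Q{\left(-10,-5 \right)} \left(-227\right) + t{\left(-2 \right)} = 9 \left(-227\right) - 2 \left(-5 + 2 \left(-2\right)\right) = -2043 - 2 \left(-5 - 4\right) = -2043 - -18 = -2043 + 18 = -2025$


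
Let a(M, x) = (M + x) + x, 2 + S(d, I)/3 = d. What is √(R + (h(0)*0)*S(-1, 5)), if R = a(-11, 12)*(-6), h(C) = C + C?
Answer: I*√78 ≈ 8.8318*I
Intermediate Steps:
S(d, I) = -6 + 3*d
h(C) = 2*C
a(M, x) = M + 2*x
R = -78 (R = (-11 + 2*12)*(-6) = (-11 + 24)*(-6) = 13*(-6) = -78)
√(R + (h(0)*0)*S(-1, 5)) = √(-78 + ((2*0)*0)*(-6 + 3*(-1))) = √(-78 + (0*0)*(-6 - 3)) = √(-78 + 0*(-9)) = √(-78 + 0) = √(-78) = I*√78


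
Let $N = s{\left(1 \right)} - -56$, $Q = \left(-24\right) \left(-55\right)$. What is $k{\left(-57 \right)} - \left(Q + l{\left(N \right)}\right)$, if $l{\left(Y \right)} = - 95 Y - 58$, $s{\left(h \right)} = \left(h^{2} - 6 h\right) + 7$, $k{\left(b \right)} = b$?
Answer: $4191$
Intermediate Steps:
$Q = 1320$
$s{\left(h \right)} = 7 + h^{2} - 6 h$
$N = 58$ ($N = \left(7 + 1^{2} - 6\right) - -56 = \left(7 + 1 - 6\right) + 56 = 2 + 56 = 58$)
$l{\left(Y \right)} = -58 - 95 Y$
$k{\left(-57 \right)} - \left(Q + l{\left(N \right)}\right) = -57 - \left(1320 - 5568\right) = -57 - -4248 = -57 + 4248 = 4191$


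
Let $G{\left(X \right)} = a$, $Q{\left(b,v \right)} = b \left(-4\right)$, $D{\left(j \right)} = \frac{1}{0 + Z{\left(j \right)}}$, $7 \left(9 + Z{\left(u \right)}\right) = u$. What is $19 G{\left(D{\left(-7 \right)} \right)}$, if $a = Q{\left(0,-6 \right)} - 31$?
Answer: $-589$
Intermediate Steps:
$Z{\left(u \right)} = -9 + \frac{u}{7}$
$D{\left(j \right)} = \frac{1}{-9 + \frac{j}{7}}$ ($D{\left(j \right)} = \frac{1}{0 + \left(-9 + \frac{j}{7}\right)} = \frac{1}{-9 + \frac{j}{7}}$)
$Q{\left(b,v \right)} = - 4 b$
$a = -31$ ($a = \left(-4\right) 0 - 31 = 0 - 31 = -31$)
$G{\left(X \right)} = -31$
$19 G{\left(D{\left(-7 \right)} \right)} = 19 \left(-31\right) = -589$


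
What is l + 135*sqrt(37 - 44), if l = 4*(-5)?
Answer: -20 + 135*I*sqrt(7) ≈ -20.0 + 357.18*I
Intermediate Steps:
l = -20
l + 135*sqrt(37 - 44) = -20 + 135*sqrt(37 - 44) = -20 + 135*sqrt(-7) = -20 + 135*(I*sqrt(7)) = -20 + 135*I*sqrt(7)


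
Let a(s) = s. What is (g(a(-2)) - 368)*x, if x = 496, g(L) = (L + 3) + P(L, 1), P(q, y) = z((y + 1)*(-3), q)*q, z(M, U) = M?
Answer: -176080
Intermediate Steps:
P(q, y) = q*(-3 - 3*y) (P(q, y) = ((y + 1)*(-3))*q = ((1 + y)*(-3))*q = (-3 - 3*y)*q = q*(-3 - 3*y))
g(L) = 3 - 5*L (g(L) = (L + 3) - 3*L*(1 + 1) = (3 + L) - 3*L*2 = (3 + L) - 6*L = 3 - 5*L)
(g(a(-2)) - 368)*x = ((3 - 5*(-2)) - 368)*496 = ((3 + 10) - 368)*496 = (13 - 368)*496 = -355*496 = -176080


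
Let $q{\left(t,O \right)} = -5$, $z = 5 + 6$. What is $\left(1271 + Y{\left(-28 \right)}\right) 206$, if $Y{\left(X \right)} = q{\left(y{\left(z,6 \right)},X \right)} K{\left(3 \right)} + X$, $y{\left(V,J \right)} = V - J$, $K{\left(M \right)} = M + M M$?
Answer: $243698$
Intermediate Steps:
$z = 11$
$K{\left(M \right)} = M + M^{2}$
$Y{\left(X \right)} = -60 + X$ ($Y{\left(X \right)} = - 5 \cdot 3 \left(1 + 3\right) + X = - 5 \cdot 3 \cdot 4 + X = \left(-5\right) 12 + X = -60 + X$)
$\left(1271 + Y{\left(-28 \right)}\right) 206 = \left(1271 - 88\right) 206 = 1183 \cdot 206 = 243698$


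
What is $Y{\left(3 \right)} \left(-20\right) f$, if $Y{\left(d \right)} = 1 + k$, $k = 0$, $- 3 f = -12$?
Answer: $-80$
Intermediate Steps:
$f = 4$ ($f = \left(- \frac{1}{3}\right) \left(-12\right) = 4$)
$Y{\left(d \right)} = 1$ ($Y{\left(d \right)} = 1 + 0 = 1$)
$Y{\left(3 \right)} \left(-20\right) f = 1 \left(-20\right) 4 = \left(-20\right) 4 = -80$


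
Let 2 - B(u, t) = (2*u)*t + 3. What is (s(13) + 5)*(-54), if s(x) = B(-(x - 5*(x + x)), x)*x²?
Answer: 27770148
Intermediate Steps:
B(u, t) = -1 - 2*t*u (B(u, t) = 2 - ((2*u)*t + 3) = 2 - (2*t*u + 3) = 2 - (3 + 2*t*u) = 2 + (-3 - 2*t*u) = -1 - 2*t*u)
s(x) = x²*(-1 - 18*x²) (s(x) = (-1 - 2*x*(-(x - 5*(x + x))))*x² = (-1 - 2*x*(-(x - 10*x)))*x² = (-1 - 2*x*(-(-9)*x))*x² = (-1 - 2*x*9*x)*x² = (-1 - 18*x²)*x² = x²*(-1 - 18*x²))
(s(13) + 5)*(-54) = ((-1*13² - 18*13⁴) + 5)*(-54) = ((-1*169 - 18*28561) + 5)*(-54) = ((-169 - 514098) + 5)*(-54) = (-514267 + 5)*(-54) = -514262*(-54) = 27770148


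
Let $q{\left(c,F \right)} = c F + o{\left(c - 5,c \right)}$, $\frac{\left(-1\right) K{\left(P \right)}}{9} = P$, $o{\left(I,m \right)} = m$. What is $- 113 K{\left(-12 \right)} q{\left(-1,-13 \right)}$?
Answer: $-146448$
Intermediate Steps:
$K{\left(P \right)} = - 9 P$
$q{\left(c,F \right)} = c + F c$ ($q{\left(c,F \right)} = c F + c = F c + c = c + F c$)
$- 113 K{\left(-12 \right)} q{\left(-1,-13 \right)} = - 113 \left(\left(-9\right) \left(-12\right)\right) \left(- (1 - 13)\right) = \left(-113\right) 108 \left(\left(-1\right) \left(-12\right)\right) = \left(-12204\right) 12 = -146448$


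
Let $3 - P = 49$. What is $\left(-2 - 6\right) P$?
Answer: $368$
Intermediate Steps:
$P = -46$ ($P = 3 - 49 = -46$)
$\left(-2 - 6\right) P = \left(-2 - 6\right) \left(-46\right) = \left(-8\right) \left(-46\right) = 368$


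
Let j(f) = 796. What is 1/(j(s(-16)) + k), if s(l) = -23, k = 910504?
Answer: 1/911300 ≈ 1.0973e-6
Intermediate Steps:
1/(j(s(-16)) + k) = 1/(796 + 910504) = 1/911300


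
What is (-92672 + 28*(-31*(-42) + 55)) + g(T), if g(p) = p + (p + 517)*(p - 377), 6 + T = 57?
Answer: -239793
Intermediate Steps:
T = 51 (T = -6 + 57 = 51)
g(p) = p + (-377 + p)*(517 + p) (g(p) = p + (517 + p)*(-377 + p) = p + (-377 + p)*(517 + p))
(-92672 + 28*(-31*(-42) + 55)) + g(T) = (-92672 + 28*(-31*(-42) + 55)) + (-194909 + 51**2 + 141*51) = (-92672 + 28*(1302 + 55)) + (-194909 + 2601 + 7191) = (-92672 + 28*1357) - 185117 = (-92672 + 37996) - 185117 = -54676 - 185117 = -239793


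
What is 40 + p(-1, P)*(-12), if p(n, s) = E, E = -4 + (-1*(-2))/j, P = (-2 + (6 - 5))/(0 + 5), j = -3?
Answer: 96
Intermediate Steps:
P = -⅕ (P = (-2 + 1)/5 = -1*⅕ = -⅕ ≈ -0.20000)
E = -14/3 (E = -4 - 1*(-2)/(-3) = -4 + 2*(-⅓) = -4 - ⅔ = -14/3 ≈ -4.6667)
p(n, s) = -14/3
40 + p(-1, P)*(-12) = 40 - 14/3*(-12) = 40 + 56 = 96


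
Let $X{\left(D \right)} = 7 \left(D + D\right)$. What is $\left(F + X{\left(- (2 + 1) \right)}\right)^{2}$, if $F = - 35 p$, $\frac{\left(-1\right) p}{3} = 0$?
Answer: $1764$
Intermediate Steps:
$p = 0$ ($p = \left(-3\right) 0 = 0$)
$X{\left(D \right)} = 14 D$ ($X{\left(D \right)} = 7 \cdot 2 D = 14 D$)
$F = 0$ ($F = \left(-35\right) 0 = 0$)
$\left(F + X{\left(- (2 + 1) \right)}\right)^{2} = \left(0 + 14 \left(- (2 + 1)\right)\right)^{2} = \left(0 + 14 \left(\left(-1\right) 3\right)\right)^{2} = \left(0 + 14 \left(-3\right)\right)^{2} = \left(0 - 42\right)^{2} = \left(-42\right)^{2} = 1764$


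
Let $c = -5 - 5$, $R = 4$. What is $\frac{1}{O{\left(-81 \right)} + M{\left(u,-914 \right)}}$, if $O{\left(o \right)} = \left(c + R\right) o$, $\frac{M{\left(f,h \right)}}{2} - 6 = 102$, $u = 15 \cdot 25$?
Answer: $\frac{1}{702} \approx 0.0014245$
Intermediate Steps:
$u = 375$
$c = -10$
$M{\left(f,h \right)} = 216$ ($M{\left(f,h \right)} = 12 + 2 \cdot 102 = 12 + 204 = 216$)
$O{\left(o \right)} = - 6 o$ ($O{\left(o \right)} = \left(-10 + 4\right) o = - 6 o$)
$\frac{1}{O{\left(-81 \right)} + M{\left(u,-914 \right)}} = \frac{1}{\left(-6\right) \left(-81\right) + 216} = \frac{1}{486 + 216} = \frac{1}{702}$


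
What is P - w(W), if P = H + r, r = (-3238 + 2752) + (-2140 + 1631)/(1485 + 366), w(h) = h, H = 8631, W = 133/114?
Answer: 10049151/1234 ≈ 8143.6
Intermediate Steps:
W = 7/6 (W = 133*(1/114) = 7/6 ≈ 1.1667)
r = -900095/1851 (r = -486 - 509/1851 = -900095/1851 ≈ -486.27)
P = 15075886/1851 (P = 8631 - 900095/1851 = 15075886/1851 ≈ 8144.7)
P - w(W) = 15075886/1851 - 1*7/6 = 15075886/1851 - 7/6 = 10049151/1234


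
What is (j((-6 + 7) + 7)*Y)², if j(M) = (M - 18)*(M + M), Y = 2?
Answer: 102400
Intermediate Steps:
j(M) = 2*M*(-18 + M) (j(M) = (-18 + M)*(2*M) = 2*M*(-18 + M))
(j((-6 + 7) + 7)*Y)² = ((2*((-6 + 7) + 7)*(-18 + ((-6 + 7) + 7)))*2)² = ((2*(1 + 7)*(-18 + (1 + 7)))*2)² = ((2*8*(-18 + 8))*2)² = ((2*8*(-10))*2)² = (-160*2)² = (-320)² = 102400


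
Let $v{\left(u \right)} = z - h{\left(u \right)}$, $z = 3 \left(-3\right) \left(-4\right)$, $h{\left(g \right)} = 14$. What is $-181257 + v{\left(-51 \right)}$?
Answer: $-181235$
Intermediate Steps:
$z = 36$ ($z = \left(-9\right) \left(-4\right) = 36$)
$v{\left(u \right)} = 22$ ($v{\left(u \right)} = 36 - 14 = 22$)
$-181257 + v{\left(-51 \right)} = -181257 + 22 = -181235$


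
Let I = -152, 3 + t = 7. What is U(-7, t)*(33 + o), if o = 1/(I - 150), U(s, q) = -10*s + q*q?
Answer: 428495/151 ≈ 2837.7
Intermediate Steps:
t = 4 (t = -3 + 7 = 4)
U(s, q) = q**2 - 10*s (U(s, q) = -10*s + q**2 = q**2 - 10*s)
o = -1/302 (o = 1/(-152 - 150) = 1/(-302) = -1/302 ≈ -0.0033113)
U(-7, t)*(33 + o) = (4**2 - 10*(-7))*(33 - 1/302) = (16 + 70)*(9965/302) = 86*(9965/302) = 428495/151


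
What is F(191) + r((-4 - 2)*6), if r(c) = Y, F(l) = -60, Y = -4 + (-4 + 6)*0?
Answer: -64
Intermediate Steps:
Y = -4 (Y = -4 + 2*0 = -4 + 0 = -4)
r(c) = -4
F(191) + r((-4 - 2)*6) = -60 - 4 = -64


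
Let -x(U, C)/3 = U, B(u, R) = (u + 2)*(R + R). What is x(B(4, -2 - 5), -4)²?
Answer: 63504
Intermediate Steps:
B(u, R) = 2*R*(2 + u) (B(u, R) = (2 + u)*(2*R) = 2*R*(2 + u))
x(U, C) = -3*U
x(B(4, -2 - 5), -4)² = (-6*(-2 - 5)*(2 + 4))² = (-6*(-7)*6)² = (-3*(-84))² = 252² = 63504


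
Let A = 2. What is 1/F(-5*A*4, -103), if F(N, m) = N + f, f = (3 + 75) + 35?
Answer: 1/73 ≈ 0.013699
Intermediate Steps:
f = 113 (f = 78 + 35 = 113)
F(N, m) = 113 + N (F(N, m) = N + 113 = 113 + N)
1/F(-5*A*4, -103) = 1/(113 - 5*2*4) = 1/(113 - 10*4) = 1/(113 - 40) = 1/73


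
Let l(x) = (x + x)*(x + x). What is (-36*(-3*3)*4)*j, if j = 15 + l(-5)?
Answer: 149040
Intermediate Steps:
l(x) = 4*x² (l(x) = (2*x)*(2*x) = 4*x²)
j = 115 (j = 15 + 4*(-5)² = 15 + 4*25 = 15 + 100 = 115)
(-36*(-3*3)*4)*j = -36*(-3*3)*4*115 = -(-324)*4*115 = -36*(-36)*115 = 1296*115 = 149040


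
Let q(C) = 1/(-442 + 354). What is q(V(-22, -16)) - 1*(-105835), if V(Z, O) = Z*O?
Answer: 9313479/88 ≈ 1.0584e+5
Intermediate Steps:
V(Z, O) = O*Z
q(C) = -1/88 (q(C) = 1/(-88) = -1/88)
q(V(-22, -16)) - 1*(-105835) = -1/88 - 1*(-105835) = -1/88 + 105835 = 9313479/88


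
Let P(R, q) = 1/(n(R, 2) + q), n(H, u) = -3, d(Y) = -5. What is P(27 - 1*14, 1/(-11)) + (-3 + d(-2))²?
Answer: 2165/34 ≈ 63.676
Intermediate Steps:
P(R, q) = 1/(-3 + q)
P(27 - 1*14, 1/(-11)) + (-3 + d(-2))² = 1/(-3 + 1/(-11)) + (-3 - 5)² = 1/(-3 - 1/11) + (-8)² = 1/(-34/11) + 64 = -11/34 + 64 = 2165/34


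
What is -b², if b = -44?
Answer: -1936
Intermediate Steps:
-b² = -1*(-44)² = -1*1936 = -1936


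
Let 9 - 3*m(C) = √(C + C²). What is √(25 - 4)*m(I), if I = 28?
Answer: √21*(9 - 2*√203)/3 ≈ -29.780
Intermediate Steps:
m(C) = 3 - √(C + C²)/3
√(25 - 4)*m(I) = √(25 - 4)*(3 - 2*√7*√(1 + 28)/3) = √21*(3 - 2*√203/3)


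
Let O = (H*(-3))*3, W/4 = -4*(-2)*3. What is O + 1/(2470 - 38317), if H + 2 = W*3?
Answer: -92270179/35847 ≈ -2574.0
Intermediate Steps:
W = 96 (W = 4*(-4*(-2)*3) = 4*(8*3) = 4*24 = 96)
H = 286 (H = -2 + 96*3 = -2 + 288 = 286)
O = -2574 (O = (286*(-3))*3 = -858*3 = -2574)
O + 1/(2470 - 38317) = -2574 + 1/(2470 - 38317) = -2574 + 1/(-35847) = -2574 - 1/35847 = -92270179/35847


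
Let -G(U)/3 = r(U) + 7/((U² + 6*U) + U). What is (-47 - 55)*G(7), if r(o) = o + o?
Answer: 30141/7 ≈ 4305.9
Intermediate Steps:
r(o) = 2*o
G(U) = -21/(U² + 7*U) - 6*U (G(U) = -3*(2*U + 7/((U² + 6*U) + U)) = -3*(2*U + 7/(U² + 7*U)) = -21/(U² + 7*U) - 6*U)
(-47 - 55)*G(7) = (-47 - 55)*(3*(-7 - 14*7² - 2*7³)/(7*(7 + 7))) = -306*(-7 - 14*49 - 2*343)/(7*14) = -306*(-7 - 686 - 686)/(7*14) = -306*(-1379)/(7*14) = -102*(-591/14) = 30141/7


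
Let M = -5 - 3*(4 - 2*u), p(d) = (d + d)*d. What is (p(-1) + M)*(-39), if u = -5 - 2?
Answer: 2223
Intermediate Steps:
p(d) = 2*d**2 (p(d) = (2*d)*d = 2*d**2)
u = -7
M = -59 (M = -5 - 3*(4 - 2*(-7)) = -5 - 3*(4 + 14) = -5 - 3*18 = -5 - 54 = -59)
(p(-1) + M)*(-39) = (2*(-1)**2 - 59)*(-39) = (2*1 - 59)*(-39) = (2 - 59)*(-39) = -57*(-39) = 2223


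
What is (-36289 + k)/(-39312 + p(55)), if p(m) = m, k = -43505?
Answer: 79794/39257 ≈ 2.0326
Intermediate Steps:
(-36289 + k)/(-39312 + p(55)) = (-36289 - 43505)/(-39312 + 55) = -79794/(-39257) = -79794*(-1/39257) = 79794/39257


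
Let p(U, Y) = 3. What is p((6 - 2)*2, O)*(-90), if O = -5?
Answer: -270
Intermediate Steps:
p((6 - 2)*2, O)*(-90) = 3*(-90) = -270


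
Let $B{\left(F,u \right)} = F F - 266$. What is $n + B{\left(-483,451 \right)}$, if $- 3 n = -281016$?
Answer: $326695$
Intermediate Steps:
$n = 93672$ ($n = \left(- \frac{1}{3}\right) \left(-281016\right) = 93672$)
$B{\left(F,u \right)} = -266 + F^{2}$ ($B{\left(F,u \right)} = F^{2} - 266 = -266 + F^{2}$)
$n + B{\left(-483,451 \right)} = 93672 - \left(266 - \left(-483\right)^{2}\right) = 93672 + \left(-266 + 233289\right) = 93672 + 233023 = 326695$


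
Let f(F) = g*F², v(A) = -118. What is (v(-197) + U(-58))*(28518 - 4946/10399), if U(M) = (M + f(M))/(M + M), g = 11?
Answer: -129445705764/10399 ≈ -1.2448e+7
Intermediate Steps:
f(F) = 11*F²
U(M) = (M + 11*M²)/(2*M) (U(M) = (M + 11*M²)/(M + M) = (M + 11*M²)/((2*M)) = (M + 11*M²)*(1/(2*M)) = (M + 11*M²)/(2*M))
(v(-197) + U(-58))*(28518 - 4946/10399) = (-118 + (½ + (11/2)*(-58)))*(28518 - 4946/10399) = (-118 + (½ - 319))*(28518 - 4946*1/10399) = (-118 - 637/2)*(28518 - 4946/10399) = -873/2*296553736/10399 = -129445705764/10399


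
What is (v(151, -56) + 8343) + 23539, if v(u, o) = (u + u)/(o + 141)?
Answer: 2710272/85 ≈ 31886.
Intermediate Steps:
v(u, o) = 2*u/(141 + o) (v(u, o) = (2*u)/(141 + o) = 2*u/(141 + o))
(v(151, -56) + 8343) + 23539 = (2*151/(141 - 56) + 8343) + 23539 = (2*151/85 + 8343) + 23539 = (2*151*(1/85) + 8343) + 23539 = (302/85 + 8343) + 23539 = 709457/85 + 23539 = 2710272/85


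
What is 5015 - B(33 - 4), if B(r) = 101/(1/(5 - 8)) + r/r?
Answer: 5317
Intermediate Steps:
B(r) = -302 (B(r) = 101/(1/(-3)) + 1 = 101/(-⅓) + 1 = 101*(-3) + 1 = -303 + 1 = -302)
5015 - B(33 - 4) = 5015 - 1*(-302) = 5015 + 302 = 5317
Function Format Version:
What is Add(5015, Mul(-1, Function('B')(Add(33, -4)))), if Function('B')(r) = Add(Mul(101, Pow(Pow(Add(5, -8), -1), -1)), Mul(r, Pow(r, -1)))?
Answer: 5317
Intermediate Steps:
Function('B')(r) = -302 (Function('B')(r) = Add(Mul(101, Pow(Pow(-3, -1), -1)), 1) = Add(Mul(101, Pow(Rational(-1, 3), -1)), 1) = Add(Mul(101, -3), 1) = Add(-303, 1) = -302)
Add(5015, Mul(-1, Function('B')(Add(33, -4)))) = Add(5015, Mul(-1, -302)) = Add(5015, 302) = 5317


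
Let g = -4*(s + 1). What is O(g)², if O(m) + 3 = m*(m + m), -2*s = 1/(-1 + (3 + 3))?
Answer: 328329/625 ≈ 525.33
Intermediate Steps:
s = -⅒ (s = -1/(2*(-1 + (3 + 3))) = -1/(2*(-1 + 6)) = -½/5 = -½*⅕ = -⅒ ≈ -0.10000)
g = -18/5 (g = -4*(-⅒ + 1) = -4*9/10 = -18/5 ≈ -3.6000)
O(m) = -3 + 2*m² (O(m) = -3 + m*(m + m) = -3 + m*(2*m) = -3 + 2*m²)
O(g)² = (-3 + 2*(-18/5)²)² = (-3 + 2*(324/25))² = (-3 + 648/25)² = (573/25)² = 328329/625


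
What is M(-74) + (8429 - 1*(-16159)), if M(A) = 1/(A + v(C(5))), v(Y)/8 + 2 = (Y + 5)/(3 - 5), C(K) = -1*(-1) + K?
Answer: 3294791/134 ≈ 24588.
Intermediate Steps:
C(K) = 1 + K
v(Y) = -36 - 4*Y (v(Y) = -16 + 8*((Y + 5)/(3 - 5)) = -16 + 8*((5 + Y)/(-2)) = -16 + 8*((5 + Y)*(-½)) = -16 + 8*(-5/2 - Y/2) = -16 + (-20 - 4*Y) = -36 - 4*Y)
M(A) = 1/(-60 + A) (M(A) = 1/(A + (-36 - 4*(1 + 5))) = 1/(A + (-36 - 4*6)) = 1/(A + (-36 - 24)) = 1/(A - 60) = 1/(-60 + A))
M(-74) + (8429 - 1*(-16159)) = 1/(-60 - 74) + (8429 - 1*(-16159)) = 1/(-134) + (8429 + 16159) = -1/134 + 24588 = 3294791/134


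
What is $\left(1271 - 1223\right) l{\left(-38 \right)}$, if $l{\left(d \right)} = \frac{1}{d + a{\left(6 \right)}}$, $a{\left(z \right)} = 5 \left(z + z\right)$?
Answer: $\frac{24}{11} \approx 2.1818$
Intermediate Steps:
$a{\left(z \right)} = 10 z$ ($a{\left(z \right)} = 5 \cdot 2 z = 10 z$)
$l{\left(d \right)} = \frac{1}{60 + d}$ ($l{\left(d \right)} = \frac{1}{d + 10 \cdot 6} = \frac{1}{d + 60} = \frac{1}{60 + d}$)
$\left(1271 - 1223\right) l{\left(-38 \right)} = \frac{1271 - 1223}{60 - 38} = \frac{48}{22} = 48 \cdot \frac{1}{22} = \frac{24}{11}$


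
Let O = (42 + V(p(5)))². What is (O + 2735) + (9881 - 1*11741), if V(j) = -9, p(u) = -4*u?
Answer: 1964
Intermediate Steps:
O = 1089 (O = (42 - 9)² = 33² = 1089)
(O + 2735) + (9881 - 1*11741) = (1089 + 2735) + (9881 - 1*11741) = 3824 + (9881 - 11741) = 3824 - 1860 = 1964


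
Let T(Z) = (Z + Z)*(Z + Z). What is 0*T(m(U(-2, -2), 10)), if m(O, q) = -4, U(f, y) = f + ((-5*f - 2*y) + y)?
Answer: 0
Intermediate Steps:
U(f, y) = -y - 4*f (U(f, y) = f + (-y - 5*f) = -y - 4*f)
T(Z) = 4*Z**2 (T(Z) = (2*Z)*(2*Z) = 4*Z**2)
0*T(m(U(-2, -2), 10)) = 0*(4*(-4)**2) = 0*(4*16) = 0*64 = 0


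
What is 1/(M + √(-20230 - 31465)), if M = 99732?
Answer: 99732/9946523519 - 7*I*√1055/9946523519 ≈ 1.0027e-5 - 2.2859e-8*I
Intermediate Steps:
1/(M + √(-20230 - 31465)) = 1/(99732 + √(-20230 - 31465)) = 1/(99732 + √(-51695)) = 1/(99732 + 7*I*√1055)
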